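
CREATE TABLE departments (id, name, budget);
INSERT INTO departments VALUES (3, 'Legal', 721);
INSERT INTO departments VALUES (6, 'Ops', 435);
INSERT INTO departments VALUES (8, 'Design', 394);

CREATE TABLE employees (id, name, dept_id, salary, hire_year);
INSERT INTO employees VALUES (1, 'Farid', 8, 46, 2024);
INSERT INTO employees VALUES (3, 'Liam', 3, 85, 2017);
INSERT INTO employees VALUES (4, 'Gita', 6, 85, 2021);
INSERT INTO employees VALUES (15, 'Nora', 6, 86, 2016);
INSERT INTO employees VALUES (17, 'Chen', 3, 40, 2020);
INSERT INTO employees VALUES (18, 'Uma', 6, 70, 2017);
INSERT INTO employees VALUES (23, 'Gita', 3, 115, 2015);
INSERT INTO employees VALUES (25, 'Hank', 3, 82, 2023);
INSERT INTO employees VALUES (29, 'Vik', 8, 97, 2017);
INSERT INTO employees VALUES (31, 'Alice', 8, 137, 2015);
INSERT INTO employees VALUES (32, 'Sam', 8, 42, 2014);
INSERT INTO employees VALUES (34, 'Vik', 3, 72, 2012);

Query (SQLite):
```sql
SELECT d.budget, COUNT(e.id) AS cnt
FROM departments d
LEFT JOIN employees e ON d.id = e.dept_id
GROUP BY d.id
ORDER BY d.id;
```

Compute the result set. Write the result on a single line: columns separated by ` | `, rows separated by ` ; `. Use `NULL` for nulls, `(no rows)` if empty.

LEFT JOIN keeps every departments row; unmatched ones get NULL for employees columns.
Group by departments.id and compute COUNT(e.id). COUNT(col) of an all-NULL group is 0.
  3: ids {3, 17, 23, 25, 34} → COUNT(e.id)=5
  6: ids {4, 15, 18} → COUNT(e.id)=3
  8: ids {1, 29, 31, 32} → COUNT(e.id)=4

721 | 5 ; 435 | 3 ; 394 | 4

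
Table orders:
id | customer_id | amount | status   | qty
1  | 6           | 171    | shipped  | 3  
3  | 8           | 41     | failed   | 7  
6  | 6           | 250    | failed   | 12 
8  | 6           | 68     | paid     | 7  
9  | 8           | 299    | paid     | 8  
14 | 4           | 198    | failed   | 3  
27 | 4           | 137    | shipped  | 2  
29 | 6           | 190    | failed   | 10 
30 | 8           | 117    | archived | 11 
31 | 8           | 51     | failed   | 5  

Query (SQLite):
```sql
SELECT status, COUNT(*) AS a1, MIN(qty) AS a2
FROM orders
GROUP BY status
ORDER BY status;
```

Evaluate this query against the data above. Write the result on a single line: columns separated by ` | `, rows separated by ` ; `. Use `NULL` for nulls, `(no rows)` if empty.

archived | 1 | 11 ; failed | 5 | 3 ; paid | 2 | 7 ; shipped | 2 | 2

Group orders by status.
Per group compute: COUNT(*), MIN(qty).
  archived: ids {30} → COUNT(*)=1, MIN(qty)=11
  failed: ids {3, 6, 14, 29, 31} → COUNT(*)=5, MIN(qty)=3
  paid: ids {8, 9} → COUNT(*)=2, MIN(qty)=7
  shipped: ids {1, 27} → COUNT(*)=2, MIN(qty)=2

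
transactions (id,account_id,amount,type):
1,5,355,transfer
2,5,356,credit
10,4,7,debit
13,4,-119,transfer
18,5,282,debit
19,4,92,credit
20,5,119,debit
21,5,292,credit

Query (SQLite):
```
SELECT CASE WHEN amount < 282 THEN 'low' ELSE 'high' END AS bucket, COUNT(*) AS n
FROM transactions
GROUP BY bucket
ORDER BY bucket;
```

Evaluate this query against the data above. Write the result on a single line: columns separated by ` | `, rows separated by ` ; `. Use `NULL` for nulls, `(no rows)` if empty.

high | 4 ; low | 4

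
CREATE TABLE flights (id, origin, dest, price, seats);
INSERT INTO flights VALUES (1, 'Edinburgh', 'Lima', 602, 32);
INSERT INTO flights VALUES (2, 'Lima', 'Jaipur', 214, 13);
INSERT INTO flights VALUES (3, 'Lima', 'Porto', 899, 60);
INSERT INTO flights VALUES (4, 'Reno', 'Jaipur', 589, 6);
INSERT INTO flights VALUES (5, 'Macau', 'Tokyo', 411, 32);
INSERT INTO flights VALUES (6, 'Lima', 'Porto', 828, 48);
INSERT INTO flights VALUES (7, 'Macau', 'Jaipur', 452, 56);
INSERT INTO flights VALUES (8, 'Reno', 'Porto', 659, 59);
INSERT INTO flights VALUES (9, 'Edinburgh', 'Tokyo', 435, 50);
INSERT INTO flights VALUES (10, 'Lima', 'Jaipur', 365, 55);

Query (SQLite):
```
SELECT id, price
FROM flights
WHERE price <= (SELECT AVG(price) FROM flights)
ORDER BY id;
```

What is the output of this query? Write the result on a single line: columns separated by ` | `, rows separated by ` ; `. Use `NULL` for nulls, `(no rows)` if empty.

Scalar subquery: AVG(price) over all flights rows = 545.4.
Keep rows where price <= that value.

2 | 214 ; 5 | 411 ; 7 | 452 ; 9 | 435 ; 10 | 365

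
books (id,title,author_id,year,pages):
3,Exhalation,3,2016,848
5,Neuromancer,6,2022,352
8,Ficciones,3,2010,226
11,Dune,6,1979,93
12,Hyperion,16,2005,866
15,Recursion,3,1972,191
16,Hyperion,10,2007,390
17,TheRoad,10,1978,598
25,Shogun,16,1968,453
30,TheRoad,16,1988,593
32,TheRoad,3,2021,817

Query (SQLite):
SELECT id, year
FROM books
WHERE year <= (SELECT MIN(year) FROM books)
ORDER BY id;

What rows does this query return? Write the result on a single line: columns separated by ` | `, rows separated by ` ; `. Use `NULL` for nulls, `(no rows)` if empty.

25 | 1968

Scalar subquery: MIN(year) over all books rows = 1968.
Keep rows where year <= that value.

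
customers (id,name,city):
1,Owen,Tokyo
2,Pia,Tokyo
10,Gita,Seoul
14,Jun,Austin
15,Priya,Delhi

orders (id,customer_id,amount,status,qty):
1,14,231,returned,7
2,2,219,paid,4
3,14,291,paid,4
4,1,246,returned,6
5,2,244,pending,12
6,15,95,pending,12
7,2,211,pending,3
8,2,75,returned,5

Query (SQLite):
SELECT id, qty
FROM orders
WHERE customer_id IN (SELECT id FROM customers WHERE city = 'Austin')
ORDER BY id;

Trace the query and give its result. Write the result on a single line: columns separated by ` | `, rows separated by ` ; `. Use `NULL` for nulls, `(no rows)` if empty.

Inner query: customers.id where city = 'Austin'.
Outer: keep orders rows whose customer_id is in that set.
Inner query → {14}

1 | 7 ; 3 | 4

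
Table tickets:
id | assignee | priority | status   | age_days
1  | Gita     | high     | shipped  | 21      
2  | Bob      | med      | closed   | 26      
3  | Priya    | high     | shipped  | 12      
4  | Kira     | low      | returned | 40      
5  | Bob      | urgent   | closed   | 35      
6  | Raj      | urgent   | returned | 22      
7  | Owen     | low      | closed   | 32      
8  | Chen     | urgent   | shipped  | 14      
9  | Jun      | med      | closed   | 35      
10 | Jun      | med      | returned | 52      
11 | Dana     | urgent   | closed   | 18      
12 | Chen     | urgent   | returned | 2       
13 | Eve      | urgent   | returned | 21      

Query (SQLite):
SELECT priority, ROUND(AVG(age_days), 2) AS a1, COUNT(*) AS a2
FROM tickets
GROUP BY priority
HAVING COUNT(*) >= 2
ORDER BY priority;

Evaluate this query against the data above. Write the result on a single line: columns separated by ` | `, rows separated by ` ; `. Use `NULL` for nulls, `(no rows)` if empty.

high | 16.5 | 2 ; low | 36 | 2 ; med | 37.67 | 3 ; urgent | 18.67 | 6

Group tickets by priority.
Per group compute: ROUND(AVG(age_days), 2), COUNT(*).
HAVING: drop groups with fewer than 2 rows.
  high: ids {1, 3} → ROUND(AVG(age_days), 2)=16.5, COUNT(*)=2
  low: ids {4, 7} → ROUND(AVG(age_days), 2)=36, COUNT(*)=2
  med: ids {2, 9, 10} → ROUND(AVG(age_days), 2)=37.67, COUNT(*)=3
  urgent: ids {5, 6, 8, 11, 12, 13} → ROUND(AVG(age_days), 2)=18.67, COUNT(*)=6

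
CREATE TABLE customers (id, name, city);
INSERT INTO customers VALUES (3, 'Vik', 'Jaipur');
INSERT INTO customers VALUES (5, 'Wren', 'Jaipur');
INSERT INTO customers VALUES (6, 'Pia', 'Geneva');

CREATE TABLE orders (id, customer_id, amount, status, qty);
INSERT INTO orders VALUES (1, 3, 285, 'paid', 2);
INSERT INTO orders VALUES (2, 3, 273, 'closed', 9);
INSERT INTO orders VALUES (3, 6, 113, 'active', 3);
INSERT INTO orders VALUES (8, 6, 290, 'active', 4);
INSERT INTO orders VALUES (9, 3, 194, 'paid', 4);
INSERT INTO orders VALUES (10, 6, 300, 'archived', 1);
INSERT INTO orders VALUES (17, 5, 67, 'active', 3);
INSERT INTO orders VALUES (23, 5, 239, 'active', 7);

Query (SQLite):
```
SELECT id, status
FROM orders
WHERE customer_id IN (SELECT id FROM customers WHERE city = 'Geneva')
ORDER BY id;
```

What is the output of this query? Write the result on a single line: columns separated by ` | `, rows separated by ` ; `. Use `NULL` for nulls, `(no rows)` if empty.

3 | active ; 8 | active ; 10 | archived

Inner query: customers.id where city = 'Geneva'.
Outer: keep orders rows whose customer_id is in that set.
Inner query → {6}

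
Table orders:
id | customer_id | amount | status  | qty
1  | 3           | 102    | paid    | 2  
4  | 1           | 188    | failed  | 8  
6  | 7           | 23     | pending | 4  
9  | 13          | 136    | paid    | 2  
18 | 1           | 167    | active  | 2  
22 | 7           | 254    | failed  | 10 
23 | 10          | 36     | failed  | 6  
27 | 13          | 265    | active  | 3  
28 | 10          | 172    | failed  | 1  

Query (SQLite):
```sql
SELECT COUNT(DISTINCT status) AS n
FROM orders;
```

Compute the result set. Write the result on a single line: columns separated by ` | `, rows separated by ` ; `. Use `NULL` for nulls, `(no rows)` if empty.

4

Count distinct non-NULL status values.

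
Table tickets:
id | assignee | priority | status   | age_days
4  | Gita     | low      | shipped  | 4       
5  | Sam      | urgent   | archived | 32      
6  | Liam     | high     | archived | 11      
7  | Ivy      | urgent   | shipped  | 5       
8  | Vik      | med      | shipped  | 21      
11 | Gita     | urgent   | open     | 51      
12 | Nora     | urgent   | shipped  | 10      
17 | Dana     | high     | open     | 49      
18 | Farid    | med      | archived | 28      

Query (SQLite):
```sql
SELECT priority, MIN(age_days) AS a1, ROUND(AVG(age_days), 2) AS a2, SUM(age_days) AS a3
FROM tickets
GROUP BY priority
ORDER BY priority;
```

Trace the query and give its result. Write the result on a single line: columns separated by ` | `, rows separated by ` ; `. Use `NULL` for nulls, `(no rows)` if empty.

Group tickets by priority.
Per group compute: MIN(age_days), ROUND(AVG(age_days), 2), SUM(age_days).
  high: ids {6, 17} → MIN(age_days)=11, ROUND(AVG(age_days), 2)=30, SUM(age_days)=60
  low: ids {4} → MIN(age_days)=4, ROUND(AVG(age_days), 2)=4, SUM(age_days)=4
  med: ids {8, 18} → MIN(age_days)=21, ROUND(AVG(age_days), 2)=24.5, SUM(age_days)=49
  urgent: ids {5, 7, 11, 12} → MIN(age_days)=5, ROUND(AVG(age_days), 2)=24.5, SUM(age_days)=98

high | 11 | 30 | 60 ; low | 4 | 4 | 4 ; med | 21 | 24.5 | 49 ; urgent | 5 | 24.5 | 98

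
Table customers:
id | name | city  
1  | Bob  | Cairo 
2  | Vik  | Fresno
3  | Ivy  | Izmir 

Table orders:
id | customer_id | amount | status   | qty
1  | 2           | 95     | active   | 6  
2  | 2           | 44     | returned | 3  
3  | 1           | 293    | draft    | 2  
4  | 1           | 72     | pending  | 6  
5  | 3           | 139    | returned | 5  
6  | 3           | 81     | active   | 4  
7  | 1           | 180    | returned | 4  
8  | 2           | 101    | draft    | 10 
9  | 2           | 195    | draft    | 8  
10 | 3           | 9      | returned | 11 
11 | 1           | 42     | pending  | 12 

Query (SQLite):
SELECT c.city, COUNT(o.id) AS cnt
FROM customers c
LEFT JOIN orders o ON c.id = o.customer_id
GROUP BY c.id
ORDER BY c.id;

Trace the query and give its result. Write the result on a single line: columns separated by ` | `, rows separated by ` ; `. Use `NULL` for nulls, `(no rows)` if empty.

LEFT JOIN keeps every customers row; unmatched ones get NULL for orders columns.
Group by customers.id and compute COUNT(o.id). COUNT(col) of an all-NULL group is 0.
  1: ids {3, 4, 7, 11} → COUNT(o.id)=4
  2: ids {1, 2, 8, 9} → COUNT(o.id)=4
  3: ids {5, 6, 10} → COUNT(o.id)=3

Cairo | 4 ; Fresno | 4 ; Izmir | 3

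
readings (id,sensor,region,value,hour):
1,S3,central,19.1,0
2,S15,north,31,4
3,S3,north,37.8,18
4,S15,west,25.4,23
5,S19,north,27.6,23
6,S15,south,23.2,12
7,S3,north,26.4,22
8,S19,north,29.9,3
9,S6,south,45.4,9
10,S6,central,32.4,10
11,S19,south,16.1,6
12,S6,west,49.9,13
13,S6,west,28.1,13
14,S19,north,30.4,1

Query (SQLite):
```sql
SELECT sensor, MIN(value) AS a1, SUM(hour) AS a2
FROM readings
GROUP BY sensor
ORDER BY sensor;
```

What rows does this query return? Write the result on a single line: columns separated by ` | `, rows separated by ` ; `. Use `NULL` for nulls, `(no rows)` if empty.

S15 | 23.2 | 39 ; S19 | 16.1 | 33 ; S3 | 19.1 | 40 ; S6 | 28.1 | 45

Group readings by sensor.
Per group compute: MIN(value), SUM(hour).
  S15: ids {2, 4, 6} → MIN(value)=23.2, SUM(hour)=39
  S19: ids {5, 8, 11, 14} → MIN(value)=16.1, SUM(hour)=33
  S3: ids {1, 3, 7} → MIN(value)=19.1, SUM(hour)=40
  S6: ids {9, 10, 12, 13} → MIN(value)=28.1, SUM(hour)=45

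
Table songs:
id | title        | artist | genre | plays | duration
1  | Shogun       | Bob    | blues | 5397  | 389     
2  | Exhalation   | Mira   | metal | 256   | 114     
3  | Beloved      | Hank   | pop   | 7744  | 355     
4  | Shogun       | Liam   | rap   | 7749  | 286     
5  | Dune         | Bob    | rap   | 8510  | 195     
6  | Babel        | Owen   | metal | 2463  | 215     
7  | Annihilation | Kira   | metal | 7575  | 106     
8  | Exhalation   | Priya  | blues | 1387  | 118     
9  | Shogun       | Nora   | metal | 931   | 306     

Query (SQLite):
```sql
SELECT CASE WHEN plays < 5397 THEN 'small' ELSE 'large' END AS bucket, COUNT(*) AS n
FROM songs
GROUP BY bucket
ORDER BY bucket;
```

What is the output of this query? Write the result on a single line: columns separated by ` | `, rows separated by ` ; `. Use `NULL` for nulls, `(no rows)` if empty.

large | 5 ; small | 4

Bucket rows by plays < 5397 → 'small' else 'large'; count each bucket.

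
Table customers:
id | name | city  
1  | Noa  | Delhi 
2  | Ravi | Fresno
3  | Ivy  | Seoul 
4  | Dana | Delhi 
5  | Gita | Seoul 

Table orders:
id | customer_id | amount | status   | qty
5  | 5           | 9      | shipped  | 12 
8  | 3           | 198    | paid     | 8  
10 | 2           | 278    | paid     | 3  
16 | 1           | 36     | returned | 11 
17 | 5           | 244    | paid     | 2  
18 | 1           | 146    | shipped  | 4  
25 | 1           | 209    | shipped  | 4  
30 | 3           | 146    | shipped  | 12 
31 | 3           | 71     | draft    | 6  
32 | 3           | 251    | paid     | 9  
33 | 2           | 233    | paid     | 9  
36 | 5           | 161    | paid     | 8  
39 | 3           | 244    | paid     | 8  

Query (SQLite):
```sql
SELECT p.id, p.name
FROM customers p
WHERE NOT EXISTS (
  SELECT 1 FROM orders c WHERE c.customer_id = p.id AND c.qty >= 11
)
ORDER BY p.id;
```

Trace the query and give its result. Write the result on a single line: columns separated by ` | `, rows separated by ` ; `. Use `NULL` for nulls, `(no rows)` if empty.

2 | Ravi ; 4 | Dana

For each customers row, check whether any orders with matching customer_id has qty >= 11.
Keep rows where that is false.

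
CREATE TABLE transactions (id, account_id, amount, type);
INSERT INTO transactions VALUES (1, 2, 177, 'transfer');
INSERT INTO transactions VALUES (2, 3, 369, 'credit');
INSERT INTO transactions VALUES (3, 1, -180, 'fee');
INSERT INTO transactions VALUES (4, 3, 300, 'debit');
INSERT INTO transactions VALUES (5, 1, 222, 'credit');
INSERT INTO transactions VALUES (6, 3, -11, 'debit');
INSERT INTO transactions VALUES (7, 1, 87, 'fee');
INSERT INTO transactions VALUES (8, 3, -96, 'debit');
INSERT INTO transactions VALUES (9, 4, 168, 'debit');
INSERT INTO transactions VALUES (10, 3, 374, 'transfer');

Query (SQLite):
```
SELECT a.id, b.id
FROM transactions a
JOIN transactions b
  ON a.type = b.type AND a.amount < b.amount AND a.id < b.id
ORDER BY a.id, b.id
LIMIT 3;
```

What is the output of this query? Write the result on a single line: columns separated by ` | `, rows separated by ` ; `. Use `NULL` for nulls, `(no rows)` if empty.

Pairs (a,b) with same type, a.amount < b.amount, a.id < b.id.
type groups: credit:{2,5} debit:{4,6,8,9} fee:{3,7} transfer:{1,10}
Ordered by (a.id, b.id); first 3.

1 | 10 ; 3 | 7 ; 6 | 9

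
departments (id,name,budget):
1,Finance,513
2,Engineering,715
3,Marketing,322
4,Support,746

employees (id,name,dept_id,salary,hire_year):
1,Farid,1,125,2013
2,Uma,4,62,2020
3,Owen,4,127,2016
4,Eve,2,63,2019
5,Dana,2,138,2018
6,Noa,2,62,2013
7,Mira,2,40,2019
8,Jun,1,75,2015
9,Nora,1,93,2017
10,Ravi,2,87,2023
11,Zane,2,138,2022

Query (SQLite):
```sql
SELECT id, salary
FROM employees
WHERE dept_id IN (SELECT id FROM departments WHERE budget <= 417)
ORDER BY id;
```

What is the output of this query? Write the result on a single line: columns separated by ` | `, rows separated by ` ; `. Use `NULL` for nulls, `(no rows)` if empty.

Inner query: departments.id where budget <= 417.
Outer: keep employees rows whose dept_id is in that set.
Inner query → {3}

(no rows)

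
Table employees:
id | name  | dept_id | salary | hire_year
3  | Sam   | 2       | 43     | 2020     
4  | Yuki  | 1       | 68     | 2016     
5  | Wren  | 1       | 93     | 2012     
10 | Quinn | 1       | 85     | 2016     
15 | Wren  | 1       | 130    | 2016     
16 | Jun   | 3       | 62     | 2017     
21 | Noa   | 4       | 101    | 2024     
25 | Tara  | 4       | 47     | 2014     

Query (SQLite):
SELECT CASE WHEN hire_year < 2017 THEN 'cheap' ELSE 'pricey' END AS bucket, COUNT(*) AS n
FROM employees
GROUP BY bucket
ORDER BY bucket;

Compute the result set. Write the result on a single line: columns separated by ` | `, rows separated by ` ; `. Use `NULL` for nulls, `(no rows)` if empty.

cheap | 5 ; pricey | 3

Bucket rows by hire_year < 2017 → 'cheap' else 'pricey'; count each bucket.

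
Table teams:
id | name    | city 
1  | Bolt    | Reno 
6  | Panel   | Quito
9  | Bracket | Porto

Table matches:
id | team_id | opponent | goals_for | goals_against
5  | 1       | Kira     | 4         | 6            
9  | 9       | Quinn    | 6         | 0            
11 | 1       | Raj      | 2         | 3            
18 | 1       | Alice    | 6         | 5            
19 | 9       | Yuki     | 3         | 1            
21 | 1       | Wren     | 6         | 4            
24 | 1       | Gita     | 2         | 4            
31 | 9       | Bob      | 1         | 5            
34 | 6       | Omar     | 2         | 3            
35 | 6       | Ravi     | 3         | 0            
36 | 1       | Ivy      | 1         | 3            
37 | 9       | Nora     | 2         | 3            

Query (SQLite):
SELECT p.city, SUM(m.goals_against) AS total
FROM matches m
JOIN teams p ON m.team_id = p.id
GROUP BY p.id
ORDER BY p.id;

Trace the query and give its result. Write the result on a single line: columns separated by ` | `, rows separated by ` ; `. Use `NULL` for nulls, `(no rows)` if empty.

Reno | 25 ; Quito | 3 ; Porto | 9

Join each matches row to its teams via team_id.
Group joined rows by teams.id; compute SUM(m.goals_against) per group.
  1: ids {5, 11, 18, 21, 24, 36} → SUM(m.goals_against)=25
  6: ids {34, 35} → SUM(m.goals_against)=3
  9: ids {9, 19, 31, 37} → SUM(m.goals_against)=9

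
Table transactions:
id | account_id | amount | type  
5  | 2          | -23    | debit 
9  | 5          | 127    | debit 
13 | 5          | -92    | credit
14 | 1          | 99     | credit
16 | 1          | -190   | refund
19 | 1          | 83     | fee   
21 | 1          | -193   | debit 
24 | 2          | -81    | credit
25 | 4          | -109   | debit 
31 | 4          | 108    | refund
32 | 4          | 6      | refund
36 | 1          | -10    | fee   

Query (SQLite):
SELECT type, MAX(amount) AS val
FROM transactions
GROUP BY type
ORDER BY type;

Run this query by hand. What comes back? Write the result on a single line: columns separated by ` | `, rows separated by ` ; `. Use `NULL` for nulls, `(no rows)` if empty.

credit | 99 ; debit | 127 ; fee | 83 ; refund | 108

Partition transactions by type; compute MAX(amount) within each group.
  credit: ids {13, 14, 24} → MAX(amount)=99
  debit: ids {5, 9, 21, 25} → MAX(amount)=127
  fee: ids {19, 36} → MAX(amount)=83
  refund: ids {16, 31, 32} → MAX(amount)=108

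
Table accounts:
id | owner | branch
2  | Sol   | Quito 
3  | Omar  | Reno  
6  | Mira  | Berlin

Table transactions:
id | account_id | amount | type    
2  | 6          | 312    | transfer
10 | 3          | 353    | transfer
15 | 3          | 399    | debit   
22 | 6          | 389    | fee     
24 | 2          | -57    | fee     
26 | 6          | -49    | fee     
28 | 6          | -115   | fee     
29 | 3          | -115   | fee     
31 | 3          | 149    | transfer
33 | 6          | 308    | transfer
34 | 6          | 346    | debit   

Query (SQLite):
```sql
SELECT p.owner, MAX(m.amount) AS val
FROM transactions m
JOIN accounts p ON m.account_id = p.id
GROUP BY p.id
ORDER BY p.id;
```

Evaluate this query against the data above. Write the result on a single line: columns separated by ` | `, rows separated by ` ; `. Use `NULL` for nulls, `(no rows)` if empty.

Join each transactions row to its accounts via account_id.
Group joined rows by accounts.id; compute MAX(m.amount) per group.
  2: ids {24} → MAX(m.amount)=-57
  3: ids {10, 15, 29, 31} → MAX(m.amount)=399
  6: ids {2, 22, 26, 28, 33, 34} → MAX(m.amount)=389

Sol | -57 ; Omar | 399 ; Mira | 389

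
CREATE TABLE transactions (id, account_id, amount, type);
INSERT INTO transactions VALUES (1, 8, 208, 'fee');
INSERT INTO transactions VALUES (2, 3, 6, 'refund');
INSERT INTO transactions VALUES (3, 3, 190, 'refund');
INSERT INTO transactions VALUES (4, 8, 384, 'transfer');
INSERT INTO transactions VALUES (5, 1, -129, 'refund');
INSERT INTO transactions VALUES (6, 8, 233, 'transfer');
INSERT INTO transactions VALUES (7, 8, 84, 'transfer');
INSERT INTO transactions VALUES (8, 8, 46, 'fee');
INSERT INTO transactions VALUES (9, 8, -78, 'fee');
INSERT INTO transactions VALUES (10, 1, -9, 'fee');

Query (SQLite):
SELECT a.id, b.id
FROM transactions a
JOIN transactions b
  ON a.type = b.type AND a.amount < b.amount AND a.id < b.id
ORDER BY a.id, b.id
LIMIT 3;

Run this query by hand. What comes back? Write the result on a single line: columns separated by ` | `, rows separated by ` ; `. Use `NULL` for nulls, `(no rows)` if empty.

Pairs (a,b) with same type, a.amount < b.amount, a.id < b.id.
type groups: fee:{1,8,9,10} refund:{2,3,5} transfer:{4,6,7}
Ordered by (a.id, b.id); first 3.

2 | 3 ; 9 | 10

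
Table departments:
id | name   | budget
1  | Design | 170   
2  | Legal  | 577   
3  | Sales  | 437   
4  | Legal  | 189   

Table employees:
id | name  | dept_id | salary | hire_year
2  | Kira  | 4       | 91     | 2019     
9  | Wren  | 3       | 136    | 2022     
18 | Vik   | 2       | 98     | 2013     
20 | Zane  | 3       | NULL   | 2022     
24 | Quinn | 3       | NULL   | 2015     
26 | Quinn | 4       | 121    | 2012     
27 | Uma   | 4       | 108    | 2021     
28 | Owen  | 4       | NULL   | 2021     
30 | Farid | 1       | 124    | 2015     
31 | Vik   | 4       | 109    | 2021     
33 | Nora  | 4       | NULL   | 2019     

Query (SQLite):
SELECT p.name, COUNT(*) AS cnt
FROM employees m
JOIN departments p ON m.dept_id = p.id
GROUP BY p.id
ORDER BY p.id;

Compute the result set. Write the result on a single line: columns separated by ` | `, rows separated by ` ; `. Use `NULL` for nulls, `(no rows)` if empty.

Design | 1 ; Legal | 1 ; Sales | 3 ; Legal | 6

Join each employees row to its departments via dept_id.
Group joined rows by departments.id; compute COUNT(*) per group.
  1: ids {30} → COUNT(*)=1
  2: ids {18} → COUNT(*)=1
  3: ids {9, 20, 24} → COUNT(*)=3
  4: ids {2, 26, 27, 28, 31, 33} → COUNT(*)=6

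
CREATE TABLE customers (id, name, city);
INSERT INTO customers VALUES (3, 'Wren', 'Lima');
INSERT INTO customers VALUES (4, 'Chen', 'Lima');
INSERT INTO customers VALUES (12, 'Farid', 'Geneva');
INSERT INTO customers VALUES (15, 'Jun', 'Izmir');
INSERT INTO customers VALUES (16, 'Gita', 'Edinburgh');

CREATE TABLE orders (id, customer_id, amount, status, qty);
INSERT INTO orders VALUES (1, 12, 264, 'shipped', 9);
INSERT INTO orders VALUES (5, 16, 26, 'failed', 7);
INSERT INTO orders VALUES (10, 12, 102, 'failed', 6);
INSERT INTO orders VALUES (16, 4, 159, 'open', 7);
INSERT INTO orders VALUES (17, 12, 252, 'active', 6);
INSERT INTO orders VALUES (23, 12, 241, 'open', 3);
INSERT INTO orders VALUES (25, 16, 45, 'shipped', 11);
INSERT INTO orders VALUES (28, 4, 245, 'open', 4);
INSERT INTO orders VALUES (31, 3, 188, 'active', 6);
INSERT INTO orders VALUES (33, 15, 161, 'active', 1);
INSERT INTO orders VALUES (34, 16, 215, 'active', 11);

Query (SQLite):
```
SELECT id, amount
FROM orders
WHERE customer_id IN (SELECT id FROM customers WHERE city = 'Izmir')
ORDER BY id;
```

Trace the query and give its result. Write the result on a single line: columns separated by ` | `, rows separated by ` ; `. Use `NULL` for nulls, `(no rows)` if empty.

33 | 161

Inner query: customers.id where city = 'Izmir'.
Outer: keep orders rows whose customer_id is in that set.
Inner query → {15}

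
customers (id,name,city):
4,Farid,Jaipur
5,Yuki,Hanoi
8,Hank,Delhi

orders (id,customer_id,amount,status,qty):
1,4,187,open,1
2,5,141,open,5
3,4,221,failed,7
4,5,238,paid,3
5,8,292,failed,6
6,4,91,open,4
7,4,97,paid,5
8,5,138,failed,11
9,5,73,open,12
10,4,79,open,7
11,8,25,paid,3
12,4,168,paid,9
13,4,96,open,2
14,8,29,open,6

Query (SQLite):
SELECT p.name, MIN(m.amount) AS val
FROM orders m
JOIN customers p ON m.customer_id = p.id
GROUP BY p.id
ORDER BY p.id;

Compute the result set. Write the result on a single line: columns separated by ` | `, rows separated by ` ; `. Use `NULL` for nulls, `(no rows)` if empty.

Join each orders row to its customers via customer_id.
Group joined rows by customers.id; compute MIN(m.amount) per group.
  4: ids {1, 3, 6, 7, 10, 12, 13} → MIN(m.amount)=79
  5: ids {2, 4, 8, 9} → MIN(m.amount)=73
  8: ids {5, 11, 14} → MIN(m.amount)=25

Farid | 79 ; Yuki | 73 ; Hank | 25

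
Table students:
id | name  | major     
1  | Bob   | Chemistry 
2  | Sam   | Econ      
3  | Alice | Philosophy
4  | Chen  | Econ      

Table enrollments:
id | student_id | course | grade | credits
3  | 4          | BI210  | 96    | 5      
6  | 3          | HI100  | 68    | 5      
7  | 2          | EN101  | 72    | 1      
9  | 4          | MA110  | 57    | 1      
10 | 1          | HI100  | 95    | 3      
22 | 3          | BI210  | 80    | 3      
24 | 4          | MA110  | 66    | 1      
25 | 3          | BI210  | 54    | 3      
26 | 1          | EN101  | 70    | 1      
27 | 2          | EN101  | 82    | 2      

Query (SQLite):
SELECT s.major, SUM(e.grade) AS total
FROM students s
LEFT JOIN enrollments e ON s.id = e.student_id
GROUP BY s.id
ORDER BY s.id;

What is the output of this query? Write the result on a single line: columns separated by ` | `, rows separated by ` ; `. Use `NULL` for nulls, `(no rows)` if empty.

LEFT JOIN keeps every students row; unmatched ones get NULL for enrollments columns.
Group by students.id and compute SUM(e.grade). SUM over an all-NULL group is NULL.
  1: ids {10, 26} → SUM(e.grade)=165
  2: ids {7, 27} → SUM(e.grade)=154
  3: ids {6, 22, 25} → SUM(e.grade)=202
  4: ids {3, 9, 24} → SUM(e.grade)=219

Chemistry | 165 ; Econ | 154 ; Philosophy | 202 ; Econ | 219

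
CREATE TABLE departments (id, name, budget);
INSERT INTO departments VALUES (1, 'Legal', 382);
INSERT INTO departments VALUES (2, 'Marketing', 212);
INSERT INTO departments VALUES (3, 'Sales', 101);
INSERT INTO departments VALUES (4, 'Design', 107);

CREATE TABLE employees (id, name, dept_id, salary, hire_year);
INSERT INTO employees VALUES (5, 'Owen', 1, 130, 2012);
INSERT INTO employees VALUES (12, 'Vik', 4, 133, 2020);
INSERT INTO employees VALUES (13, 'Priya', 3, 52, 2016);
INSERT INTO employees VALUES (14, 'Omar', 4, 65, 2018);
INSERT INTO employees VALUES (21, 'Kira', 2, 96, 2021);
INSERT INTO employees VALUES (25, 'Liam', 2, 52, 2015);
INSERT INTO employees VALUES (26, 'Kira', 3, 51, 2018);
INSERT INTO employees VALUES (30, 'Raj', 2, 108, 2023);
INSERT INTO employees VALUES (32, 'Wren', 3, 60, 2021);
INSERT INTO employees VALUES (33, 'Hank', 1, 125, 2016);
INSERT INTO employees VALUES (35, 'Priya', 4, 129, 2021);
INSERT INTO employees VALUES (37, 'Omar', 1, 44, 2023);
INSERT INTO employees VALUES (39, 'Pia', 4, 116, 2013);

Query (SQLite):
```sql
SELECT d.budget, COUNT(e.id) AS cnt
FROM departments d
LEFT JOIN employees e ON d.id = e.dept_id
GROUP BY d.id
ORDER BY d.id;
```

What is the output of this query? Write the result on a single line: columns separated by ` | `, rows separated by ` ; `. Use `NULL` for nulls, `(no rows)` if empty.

382 | 3 ; 212 | 3 ; 101 | 3 ; 107 | 4

LEFT JOIN keeps every departments row; unmatched ones get NULL for employees columns.
Group by departments.id and compute COUNT(e.id). COUNT(col) of an all-NULL group is 0.
  1: ids {5, 33, 37} → COUNT(e.id)=3
  2: ids {21, 25, 30} → COUNT(e.id)=3
  3: ids {13, 26, 32} → COUNT(e.id)=3
  4: ids {12, 14, 35, 39} → COUNT(e.id)=4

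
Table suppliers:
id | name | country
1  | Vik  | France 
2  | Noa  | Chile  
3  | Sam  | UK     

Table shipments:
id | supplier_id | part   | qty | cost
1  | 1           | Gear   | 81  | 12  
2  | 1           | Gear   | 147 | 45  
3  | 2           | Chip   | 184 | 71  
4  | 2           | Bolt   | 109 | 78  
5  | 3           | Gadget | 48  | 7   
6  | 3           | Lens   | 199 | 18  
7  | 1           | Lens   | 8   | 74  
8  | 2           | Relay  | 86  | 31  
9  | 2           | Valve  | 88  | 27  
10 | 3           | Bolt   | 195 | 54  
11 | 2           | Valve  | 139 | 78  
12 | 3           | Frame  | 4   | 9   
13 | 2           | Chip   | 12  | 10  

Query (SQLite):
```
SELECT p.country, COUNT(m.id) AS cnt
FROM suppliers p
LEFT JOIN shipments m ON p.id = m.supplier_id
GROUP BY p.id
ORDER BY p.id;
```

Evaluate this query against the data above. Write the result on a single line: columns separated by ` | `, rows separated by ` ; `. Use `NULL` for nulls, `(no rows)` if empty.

LEFT JOIN keeps every suppliers row; unmatched ones get NULL for shipments columns.
Group by suppliers.id and compute COUNT(m.id). COUNT(col) of an all-NULL group is 0.
  1: ids {1, 2, 7} → COUNT(m.id)=3
  2: ids {3, 4, 8, 9, 11, 13} → COUNT(m.id)=6
  3: ids {5, 6, 10, 12} → COUNT(m.id)=4

France | 3 ; Chile | 6 ; UK | 4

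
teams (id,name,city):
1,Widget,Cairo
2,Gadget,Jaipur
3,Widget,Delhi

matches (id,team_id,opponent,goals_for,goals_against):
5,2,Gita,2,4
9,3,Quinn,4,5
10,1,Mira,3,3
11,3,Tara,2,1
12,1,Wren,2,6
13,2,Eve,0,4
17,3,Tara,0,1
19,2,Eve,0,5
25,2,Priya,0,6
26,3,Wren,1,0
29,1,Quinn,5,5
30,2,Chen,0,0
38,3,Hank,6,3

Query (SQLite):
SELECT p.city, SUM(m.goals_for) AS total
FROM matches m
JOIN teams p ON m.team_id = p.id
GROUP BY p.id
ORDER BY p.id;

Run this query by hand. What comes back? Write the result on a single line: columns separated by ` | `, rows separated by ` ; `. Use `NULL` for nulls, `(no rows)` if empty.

Cairo | 10 ; Jaipur | 2 ; Delhi | 13

Join each matches row to its teams via team_id.
Group joined rows by teams.id; compute SUM(m.goals_for) per group.
  1: ids {10, 12, 29} → SUM(m.goals_for)=10
  2: ids {5, 13, 19, 25, 30} → SUM(m.goals_for)=2
  3: ids {9, 11, 17, 26, 38} → SUM(m.goals_for)=13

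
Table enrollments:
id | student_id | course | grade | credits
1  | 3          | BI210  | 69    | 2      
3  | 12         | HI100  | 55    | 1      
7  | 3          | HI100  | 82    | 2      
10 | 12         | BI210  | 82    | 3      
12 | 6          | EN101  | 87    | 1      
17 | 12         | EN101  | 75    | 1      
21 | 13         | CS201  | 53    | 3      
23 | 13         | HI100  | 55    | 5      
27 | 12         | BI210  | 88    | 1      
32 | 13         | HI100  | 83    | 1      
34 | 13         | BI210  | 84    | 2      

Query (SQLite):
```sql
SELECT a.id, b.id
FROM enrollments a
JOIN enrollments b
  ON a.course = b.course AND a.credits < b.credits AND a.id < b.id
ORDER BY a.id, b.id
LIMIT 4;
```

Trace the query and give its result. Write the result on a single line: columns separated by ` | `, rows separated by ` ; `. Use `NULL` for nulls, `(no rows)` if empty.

1 | 10 ; 3 | 7 ; 3 | 23 ; 7 | 23

Pairs (a,b) with same course, a.credits < b.credits, a.id < b.id.
course groups: BI210:{1,10,27,34} CS201:{21} EN101:{12,17} HI100:{3,7,23,32}
Ordered by (a.id, b.id); first 4.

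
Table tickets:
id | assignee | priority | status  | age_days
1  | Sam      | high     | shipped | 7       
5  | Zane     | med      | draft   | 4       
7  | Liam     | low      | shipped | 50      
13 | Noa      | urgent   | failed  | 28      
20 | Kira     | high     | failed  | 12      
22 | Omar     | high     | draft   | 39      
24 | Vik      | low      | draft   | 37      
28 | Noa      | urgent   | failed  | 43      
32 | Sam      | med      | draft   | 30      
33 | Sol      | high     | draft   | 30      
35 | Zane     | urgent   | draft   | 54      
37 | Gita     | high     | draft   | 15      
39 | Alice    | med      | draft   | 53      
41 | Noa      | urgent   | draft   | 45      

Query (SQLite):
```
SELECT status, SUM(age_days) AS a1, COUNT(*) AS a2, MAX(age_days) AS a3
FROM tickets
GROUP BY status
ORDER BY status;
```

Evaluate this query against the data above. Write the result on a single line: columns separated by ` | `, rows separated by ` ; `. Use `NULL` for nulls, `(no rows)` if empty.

Group tickets by status.
Per group compute: SUM(age_days), COUNT(*), MAX(age_days).
  draft: ids {5, 22, 24, 32, 33, 35, 37, 39, 41} → SUM(age_days)=307, COUNT(*)=9, MAX(age_days)=54
  failed: ids {13, 20, 28} → SUM(age_days)=83, COUNT(*)=3, MAX(age_days)=43
  shipped: ids {1, 7} → SUM(age_days)=57, COUNT(*)=2, MAX(age_days)=50

draft | 307 | 9 | 54 ; failed | 83 | 3 | 43 ; shipped | 57 | 2 | 50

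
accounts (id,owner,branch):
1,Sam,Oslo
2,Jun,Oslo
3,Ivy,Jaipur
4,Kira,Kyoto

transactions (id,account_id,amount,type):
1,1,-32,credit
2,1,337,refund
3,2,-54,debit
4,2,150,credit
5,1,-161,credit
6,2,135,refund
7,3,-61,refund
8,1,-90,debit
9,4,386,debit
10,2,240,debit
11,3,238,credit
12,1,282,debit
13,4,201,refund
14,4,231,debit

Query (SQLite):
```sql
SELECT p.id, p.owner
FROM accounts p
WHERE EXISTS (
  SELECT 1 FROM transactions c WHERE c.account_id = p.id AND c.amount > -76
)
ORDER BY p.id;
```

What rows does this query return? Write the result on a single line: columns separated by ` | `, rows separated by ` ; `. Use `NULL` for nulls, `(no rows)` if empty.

For each accounts row, check whether any transactions with matching account_id has amount > -76.
Keep rows where that is true.

1 | Sam ; 2 | Jun ; 3 | Ivy ; 4 | Kira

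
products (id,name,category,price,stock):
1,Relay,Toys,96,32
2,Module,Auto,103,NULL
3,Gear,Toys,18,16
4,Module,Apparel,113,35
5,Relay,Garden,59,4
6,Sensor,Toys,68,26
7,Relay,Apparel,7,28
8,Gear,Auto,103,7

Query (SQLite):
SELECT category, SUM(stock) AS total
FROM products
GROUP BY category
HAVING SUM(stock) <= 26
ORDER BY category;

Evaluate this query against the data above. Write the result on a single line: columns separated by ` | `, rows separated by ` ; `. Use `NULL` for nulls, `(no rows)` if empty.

Partition products by category; compute SUM(stock) within each group.
HAVING: keep groups where SUM(stock) <= 26.
  Apparel: ids {4, 7} → SUM(stock)=63
  Auto: ids {2, 8} → SUM(stock)=7
  Garden: ids {5} → SUM(stock)=4
  Toys: ids {1, 3, 6} → SUM(stock)=74

Auto | 7 ; Garden | 4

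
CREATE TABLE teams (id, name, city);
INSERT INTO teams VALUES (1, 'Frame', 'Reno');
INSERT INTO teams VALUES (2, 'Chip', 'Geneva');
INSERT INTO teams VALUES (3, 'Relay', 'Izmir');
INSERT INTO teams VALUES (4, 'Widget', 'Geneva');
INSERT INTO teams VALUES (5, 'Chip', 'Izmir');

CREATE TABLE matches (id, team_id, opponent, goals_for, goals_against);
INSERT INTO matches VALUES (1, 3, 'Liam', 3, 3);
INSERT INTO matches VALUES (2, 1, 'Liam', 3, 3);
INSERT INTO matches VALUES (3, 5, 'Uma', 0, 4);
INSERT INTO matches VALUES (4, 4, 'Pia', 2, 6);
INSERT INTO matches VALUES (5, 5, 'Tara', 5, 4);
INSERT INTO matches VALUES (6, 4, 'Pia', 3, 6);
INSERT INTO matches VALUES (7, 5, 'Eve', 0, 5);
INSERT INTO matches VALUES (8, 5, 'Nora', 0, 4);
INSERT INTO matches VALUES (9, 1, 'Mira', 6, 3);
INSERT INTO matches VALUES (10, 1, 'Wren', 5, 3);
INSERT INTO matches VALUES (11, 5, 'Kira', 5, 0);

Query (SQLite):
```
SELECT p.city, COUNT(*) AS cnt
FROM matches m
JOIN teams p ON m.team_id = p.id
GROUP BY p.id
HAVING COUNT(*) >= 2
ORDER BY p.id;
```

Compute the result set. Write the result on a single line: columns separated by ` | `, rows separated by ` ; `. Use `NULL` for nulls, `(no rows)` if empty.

Reno | 3 ; Geneva | 2 ; Izmir | 5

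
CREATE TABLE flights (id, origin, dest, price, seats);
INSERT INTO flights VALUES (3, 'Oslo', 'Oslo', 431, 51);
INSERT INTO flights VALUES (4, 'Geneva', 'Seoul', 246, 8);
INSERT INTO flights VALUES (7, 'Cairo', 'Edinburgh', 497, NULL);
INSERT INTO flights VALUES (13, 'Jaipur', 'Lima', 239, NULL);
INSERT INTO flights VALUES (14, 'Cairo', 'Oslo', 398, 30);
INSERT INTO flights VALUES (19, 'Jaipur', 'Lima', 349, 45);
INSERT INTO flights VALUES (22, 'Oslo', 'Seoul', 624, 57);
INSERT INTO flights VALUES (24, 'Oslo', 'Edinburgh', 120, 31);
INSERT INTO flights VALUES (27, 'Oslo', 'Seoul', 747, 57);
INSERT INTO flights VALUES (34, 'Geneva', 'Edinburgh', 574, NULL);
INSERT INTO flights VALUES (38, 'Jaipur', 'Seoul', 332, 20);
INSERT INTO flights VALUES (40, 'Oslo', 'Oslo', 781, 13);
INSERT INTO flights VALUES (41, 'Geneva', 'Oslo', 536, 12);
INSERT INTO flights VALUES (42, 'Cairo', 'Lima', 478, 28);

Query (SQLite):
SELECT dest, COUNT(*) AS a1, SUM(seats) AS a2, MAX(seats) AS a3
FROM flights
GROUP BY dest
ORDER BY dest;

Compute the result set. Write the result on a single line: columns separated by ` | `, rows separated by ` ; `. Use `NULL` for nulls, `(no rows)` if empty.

Edinburgh | 3 | 31 | 31 ; Lima | 3 | 73 | 45 ; Oslo | 4 | 106 | 51 ; Seoul | 4 | 142 | 57

Group flights by dest.
Per group compute: COUNT(*), SUM(seats), MAX(seats).
  Edinburgh: ids {7, 24, 34} → COUNT(*)=3, SUM(seats)=31, MAX(seats)=31
  Lima: ids {13, 19, 42} → COUNT(*)=3, SUM(seats)=73, MAX(seats)=45
  Oslo: ids {3, 14, 40, 41} → COUNT(*)=4, SUM(seats)=106, MAX(seats)=51
  Seoul: ids {4, 22, 27, 38} → COUNT(*)=4, SUM(seats)=142, MAX(seats)=57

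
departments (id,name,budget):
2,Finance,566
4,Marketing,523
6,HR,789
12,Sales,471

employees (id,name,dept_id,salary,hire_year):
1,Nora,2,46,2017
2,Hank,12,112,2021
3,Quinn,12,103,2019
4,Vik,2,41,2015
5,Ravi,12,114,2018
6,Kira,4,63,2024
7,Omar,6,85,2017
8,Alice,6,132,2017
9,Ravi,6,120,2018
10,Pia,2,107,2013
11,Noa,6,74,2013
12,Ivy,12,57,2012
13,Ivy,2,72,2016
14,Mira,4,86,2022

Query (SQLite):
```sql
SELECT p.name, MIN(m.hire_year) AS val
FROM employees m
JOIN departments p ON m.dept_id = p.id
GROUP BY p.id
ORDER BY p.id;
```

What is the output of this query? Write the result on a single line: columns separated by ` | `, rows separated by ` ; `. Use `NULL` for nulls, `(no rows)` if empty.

Finance | 2013 ; Marketing | 2022 ; HR | 2013 ; Sales | 2012

Join each employees row to its departments via dept_id.
Group joined rows by departments.id; compute MIN(m.hire_year) per group.
  2: ids {1, 4, 10, 13} → MIN(m.hire_year)=2013
  4: ids {6, 14} → MIN(m.hire_year)=2022
  6: ids {7, 8, 9, 11} → MIN(m.hire_year)=2013
  12: ids {2, 3, 5, 12} → MIN(m.hire_year)=2012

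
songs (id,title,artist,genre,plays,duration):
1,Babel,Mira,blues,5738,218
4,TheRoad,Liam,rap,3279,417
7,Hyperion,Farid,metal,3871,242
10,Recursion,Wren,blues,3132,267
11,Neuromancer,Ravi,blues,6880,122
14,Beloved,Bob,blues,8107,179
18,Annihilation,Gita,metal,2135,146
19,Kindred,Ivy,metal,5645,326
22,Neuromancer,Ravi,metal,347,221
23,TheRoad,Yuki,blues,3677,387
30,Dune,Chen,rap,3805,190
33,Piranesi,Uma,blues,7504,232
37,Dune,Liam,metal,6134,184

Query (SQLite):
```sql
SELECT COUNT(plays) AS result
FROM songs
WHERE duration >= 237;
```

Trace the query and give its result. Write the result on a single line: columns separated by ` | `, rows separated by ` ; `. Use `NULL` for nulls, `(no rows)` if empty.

5

Rows where duration >= 237 → plays values: [3279, 3871, 3132, 5645, 3677].
COUNT(plays) counts non-NULL values → 5.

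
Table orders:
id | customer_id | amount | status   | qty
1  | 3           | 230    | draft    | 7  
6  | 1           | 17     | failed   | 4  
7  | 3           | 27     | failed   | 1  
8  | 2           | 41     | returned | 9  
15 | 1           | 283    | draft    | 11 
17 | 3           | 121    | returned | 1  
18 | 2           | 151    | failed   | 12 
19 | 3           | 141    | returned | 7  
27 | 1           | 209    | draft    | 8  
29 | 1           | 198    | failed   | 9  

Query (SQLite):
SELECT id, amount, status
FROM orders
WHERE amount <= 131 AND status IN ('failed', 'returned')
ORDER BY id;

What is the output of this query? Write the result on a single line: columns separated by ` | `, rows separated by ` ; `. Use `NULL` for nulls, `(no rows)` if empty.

amount <= 131: ids {6, 7, 8, 17}
status IN ('failed', 'returned'): ids {6, 7, 8, 17, 18, 19, 29}
Combine with AND.

6 | 17 | failed ; 7 | 27 | failed ; 8 | 41 | returned ; 17 | 121 | returned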